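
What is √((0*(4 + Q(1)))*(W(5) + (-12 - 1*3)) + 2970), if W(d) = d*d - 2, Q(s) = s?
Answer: 3*√330 ≈ 54.498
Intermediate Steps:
W(d) = -2 + d² (W(d) = d² - 2 = -2 + d²)
√((0*(4 + Q(1)))*(W(5) + (-12 - 1*3)) + 2970) = √((0*(4 + 1))*((-2 + 5²) + (-12 - 1*3)) + 2970) = √((0*5)*((-2 + 25) + (-12 - 3)) + 2970) = √(0*(23 - 15) + 2970) = √(0*8 + 2970) = √(0 + 2970) = √2970 = 3*√330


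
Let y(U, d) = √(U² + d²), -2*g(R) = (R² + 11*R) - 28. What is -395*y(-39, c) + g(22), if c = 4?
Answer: -349 - 395*√1537 ≈ -15835.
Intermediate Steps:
g(R) = 14 - 11*R/2 - R²/2 (g(R) = -((R² + 11*R) - 28)/2 = -(-28 + R² + 11*R)/2 = 14 - 11*R/2 - R²/2)
-395*y(-39, c) + g(22) = -395*√((-39)² + 4²) + (14 - 11/2*22 - ½*22²) = -395*√(1521 + 16) + (14 - 121 - ½*484) = -395*√1537 + (14 - 121 - 242) = -395*√1537 - 349 = -349 - 395*√1537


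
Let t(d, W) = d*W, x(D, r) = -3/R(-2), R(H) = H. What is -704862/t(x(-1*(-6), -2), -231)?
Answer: 156636/77 ≈ 2034.2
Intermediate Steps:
x(D, r) = 3/2 (x(D, r) = -3/(-2) = -3*(-½) = 3/2)
t(d, W) = W*d
-704862/t(x(-1*(-6), -2), -231) = -704862/((-231*3/2)) = -704862/(-693/2) = -704862*(-2/693) = 156636/77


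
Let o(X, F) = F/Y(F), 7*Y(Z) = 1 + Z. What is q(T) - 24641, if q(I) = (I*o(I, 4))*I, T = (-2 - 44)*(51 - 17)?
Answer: 68367483/5 ≈ 1.3674e+7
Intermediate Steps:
Y(Z) = ⅐ + Z/7 (Y(Z) = (1 + Z)/7 = ⅐ + Z/7)
T = -1564 (T = -46*34 = -1564)
o(X, F) = F/(⅐ + F/7)
q(I) = 28*I²/5 (q(I) = (I*(7*4/(1 + 4)))*I = (I*(7*4/5))*I = (I*(7*4*(⅕)))*I = (I*(28/5))*I = (28*I/5)*I = 28*I²/5)
q(T) - 24641 = (28/5)*(-1564)² - 24641 = (28/5)*2446096 - 24641 = 68490688/5 - 24641 = 68367483/5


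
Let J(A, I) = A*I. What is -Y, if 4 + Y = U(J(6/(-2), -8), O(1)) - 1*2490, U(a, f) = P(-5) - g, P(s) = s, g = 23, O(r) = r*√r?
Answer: 2522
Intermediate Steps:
O(r) = r^(3/2)
U(a, f) = -28 (U(a, f) = -5 - 1*23 = -5 - 23 = -28)
Y = -2522 (Y = -4 + (-28 - 1*2490) = -4 + (-28 - 2490) = -4 - 2518 = -2522)
-Y = -1*(-2522) = 2522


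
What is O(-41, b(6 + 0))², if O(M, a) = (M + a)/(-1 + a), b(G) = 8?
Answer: 1089/49 ≈ 22.224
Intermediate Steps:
O(M, a) = (M + a)/(-1 + a)
O(-41, b(6 + 0))² = ((-41 + 8)/(-1 + 8))² = (-33/7)² = 1089/49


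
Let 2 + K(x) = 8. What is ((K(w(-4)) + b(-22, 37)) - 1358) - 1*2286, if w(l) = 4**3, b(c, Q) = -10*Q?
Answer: -4008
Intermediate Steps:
w(l) = 64
K(x) = 6 (K(x) = -2 + 8 = 6)
((K(w(-4)) + b(-22, 37)) - 1358) - 1*2286 = ((6 - 10*37) - 1358) - 1*2286 = ((6 - 370) - 1358) - 2286 = (-364 - 1358) - 2286 = -1722 - 2286 = -4008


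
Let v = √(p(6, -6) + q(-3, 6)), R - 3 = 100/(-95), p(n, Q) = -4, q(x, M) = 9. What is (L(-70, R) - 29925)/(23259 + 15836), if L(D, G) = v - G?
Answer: -568612/742805 + √5/39095 ≈ -0.76544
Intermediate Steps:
R = 37/19 (R = 3 + 100/(-95) = 3 + 100*(-1/95) = 3 - 20/19 = 37/19 ≈ 1.9474)
v = √5 (v = √(-4 + 9) = √5 ≈ 2.2361)
L(D, G) = √5 - G
(L(-70, R) - 29925)/(23259 + 15836) = ((√5 - 1*37/19) - 29925)/(23259 + 15836) = ((√5 - 37/19) - 29925)/39095 = ((-37/19 + √5) - 29925)*(1/39095) = (-568612/19 + √5)*(1/39095) = -568612/742805 + √5/39095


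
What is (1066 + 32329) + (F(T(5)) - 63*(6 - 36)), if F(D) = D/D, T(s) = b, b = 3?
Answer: 35286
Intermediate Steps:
T(s) = 3
F(D) = 1
(1066 + 32329) + (F(T(5)) - 63*(6 - 36)) = (1066 + 32329) + (1 - 63*(6 - 36)) = 33395 + (1 - 63*(-30)) = 33395 + (1 + 1890) = 33395 + 1891 = 35286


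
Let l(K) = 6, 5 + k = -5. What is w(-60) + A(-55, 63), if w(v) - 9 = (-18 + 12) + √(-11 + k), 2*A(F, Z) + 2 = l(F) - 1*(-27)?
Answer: 37/2 + I*√21 ≈ 18.5 + 4.5826*I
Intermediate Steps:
k = -10 (k = -5 - 5 = -10)
A(F, Z) = 31/2 (A(F, Z) = -1 + (6 - 1*(-27))/2 = -1 + (6 + 27)/2 = -1 + (½)*33 = -1 + 33/2 = 31/2)
w(v) = 3 + I*√21 (w(v) = 9 + ((-18 + 12) + √(-11 - 10)) = 9 + (-6 + √(-21)) = 9 + (-6 + I*√21) = 3 + I*√21)
w(-60) + A(-55, 63) = (3 + I*√21) + 31/2 = 37/2 + I*√21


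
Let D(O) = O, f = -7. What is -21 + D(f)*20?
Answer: -161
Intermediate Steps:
-21 + D(f)*20 = -21 - 7*20 = -21 - 140 = -161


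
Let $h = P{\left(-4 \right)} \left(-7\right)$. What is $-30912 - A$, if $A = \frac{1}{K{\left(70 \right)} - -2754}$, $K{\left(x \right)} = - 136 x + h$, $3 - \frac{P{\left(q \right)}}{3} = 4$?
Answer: $- \frac{208501439}{6745} \approx -30912.0$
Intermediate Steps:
$P{\left(q \right)} = -3$ ($P{\left(q \right)} = 9 - 12 = -3$)
$h = 21$ ($h = \left(-3\right) \left(-7\right) = 21$)
$K{\left(x \right)} = 21 - 136 x$ ($K{\left(x \right)} = - 136 x + 21 = 21 - 136 x$)
$A = - \frac{1}{6745}$ ($A = \frac{1}{\left(21 - 9520\right) - -2754} = \frac{1}{\left(21 - 9520\right) + 2754} = \frac{1}{-9499 + 2754} = \frac{1}{-6745} = - \frac{1}{6745} \approx -0.00014826$)
$-30912 - A = -30912 - - \frac{1}{6745} = -30912 + \frac{1}{6745} = - \frac{208501439}{6745}$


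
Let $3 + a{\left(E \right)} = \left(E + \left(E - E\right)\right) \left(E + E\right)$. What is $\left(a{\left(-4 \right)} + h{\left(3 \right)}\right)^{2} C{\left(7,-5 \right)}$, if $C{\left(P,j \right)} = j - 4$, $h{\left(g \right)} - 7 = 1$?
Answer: $-12321$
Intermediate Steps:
$h{\left(g \right)} = 8$ ($h{\left(g \right)} = 7 + 1 = 8$)
$C{\left(P,j \right)} = -4 + j$ ($C{\left(P,j \right)} = j - 4 = -4 + j$)
$a{\left(E \right)} = -3 + 2 E^{2}$ ($a{\left(E \right)} = -3 + \left(E + \left(E - E\right)\right) \left(E + E\right) = -3 + \left(E + 0\right) 2 E = -3 + E 2 E = -3 + 2 E^{2}$)
$\left(a{\left(-4 \right)} + h{\left(3 \right)}\right)^{2} C{\left(7,-5 \right)} = \left(\left(-3 + 2 \left(-4\right)^{2}\right) + 8\right)^{2} \left(-4 - 5\right) = \left(\left(-3 + 2 \cdot 16\right) + 8\right)^{2} \left(-9\right) = \left(\left(-3 + 32\right) + 8\right)^{2} \left(-9\right) = \left(29 + 8\right)^{2} \left(-9\right) = 37^{2} \left(-9\right) = 1369 \left(-9\right) = -12321$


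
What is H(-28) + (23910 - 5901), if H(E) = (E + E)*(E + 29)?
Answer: 17953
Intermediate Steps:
H(E) = 2*E*(29 + E) (H(E) = (2*E)*(29 + E) = 2*E*(29 + E))
H(-28) + (23910 - 5901) = 2*(-28)*(29 - 28) + (23910 - 5901) = 2*(-28)*1 + 18009 = -56 + 18009 = 17953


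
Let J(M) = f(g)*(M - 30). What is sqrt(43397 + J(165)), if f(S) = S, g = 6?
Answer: sqrt(44207) ≈ 210.25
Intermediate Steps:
J(M) = -180 + 6*M (J(M) = 6*(M - 30) = 6*(-30 + M) = -180 + 6*M)
sqrt(43397 + J(165)) = sqrt(43397 + (-180 + 6*165)) = sqrt(43397 + (-180 + 990)) = sqrt(43397 + 810) = sqrt(44207)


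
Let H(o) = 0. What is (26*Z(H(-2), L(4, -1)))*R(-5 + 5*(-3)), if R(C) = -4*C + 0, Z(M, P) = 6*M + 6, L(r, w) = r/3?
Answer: 12480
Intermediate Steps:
L(r, w) = r/3 (L(r, w) = r*(1/3) = r/3)
Z(M, P) = 6 + 6*M
R(C) = -4*C
(26*Z(H(-2), L(4, -1)))*R(-5 + 5*(-3)) = (26*(6 + 6*0))*(-4*(-5 + 5*(-3))) = (26*(6 + 0))*(-4*(-5 - 15)) = (26*6)*(-4*(-20)) = 156*80 = 12480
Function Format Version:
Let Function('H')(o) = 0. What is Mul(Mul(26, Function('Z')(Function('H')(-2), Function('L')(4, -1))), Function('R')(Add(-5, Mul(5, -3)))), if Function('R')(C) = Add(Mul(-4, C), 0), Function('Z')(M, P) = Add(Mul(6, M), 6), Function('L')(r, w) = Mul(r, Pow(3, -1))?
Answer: 12480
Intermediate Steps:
Function('L')(r, w) = Mul(Rational(1, 3), r) (Function('L')(r, w) = Mul(r, Rational(1, 3)) = Mul(Rational(1, 3), r))
Function('Z')(M, P) = Add(6, Mul(6, M))
Function('R')(C) = Mul(-4, C)
Mul(Mul(26, Function('Z')(Function('H')(-2), Function('L')(4, -1))), Function('R')(Add(-5, Mul(5, -3)))) = Mul(Mul(26, Add(6, Mul(6, 0))), Mul(-4, Add(-5, Mul(5, -3)))) = Mul(Mul(26, Add(6, 0)), Mul(-4, Add(-5, -15))) = Mul(Mul(26, 6), Mul(-4, -20)) = Mul(156, 80) = 12480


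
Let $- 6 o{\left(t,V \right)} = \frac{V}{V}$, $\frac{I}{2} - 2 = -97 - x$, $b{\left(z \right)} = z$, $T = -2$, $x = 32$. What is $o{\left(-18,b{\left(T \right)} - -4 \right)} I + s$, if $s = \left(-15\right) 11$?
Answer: $- \frac{368}{3} \approx -122.67$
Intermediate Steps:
$s = -165$
$I = -254$ ($I = 4 + 2 \left(-97 - 32\right) = 4 + 2 \left(-129\right) = 4 - 258 = -254$)
$o{\left(t,V \right)} = - \frac{1}{6}$ ($o{\left(t,V \right)} = - \frac{V \frac{1}{V}}{6} = \left(- \frac{1}{6}\right) 1 = - \frac{1}{6}$)
$o{\left(-18,b{\left(T \right)} - -4 \right)} I + s = \left(- \frac{1}{6}\right) \left(-254\right) - 165 = \frac{127}{3} - 165 = - \frac{368}{3}$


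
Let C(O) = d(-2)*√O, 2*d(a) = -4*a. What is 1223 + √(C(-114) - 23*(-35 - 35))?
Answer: 1223 + √(1610 + 4*I*√114) ≈ 1263.1 + 0.53215*I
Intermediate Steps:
d(a) = -2*a (d(a) = (-4*a)/2 = -2*a)
C(O) = 4*√O (C(O) = (-2*(-2))*√O = 4*√O)
1223 + √(C(-114) - 23*(-35 - 35)) = 1223 + √(4*√(-114) - 23*(-35 - 35)) = 1223 + √(4*(I*√114) - 23*(-70)) = 1223 + √(4*I*√114 + 1610) = 1223 + √(1610 + 4*I*√114)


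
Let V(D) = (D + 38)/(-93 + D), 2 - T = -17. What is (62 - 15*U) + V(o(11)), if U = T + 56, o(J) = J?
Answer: -87215/82 ≈ -1063.6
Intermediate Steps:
T = 19 (T = 2 - 1*(-17) = 2 + 17 = 19)
U = 75 (U = 19 + 56 = 75)
V(D) = (38 + D)/(-93 + D)
(62 - 15*U) + V(o(11)) = (62 - 15*75) + (38 + 11)/(-93 + 11) = (62 - 1125) + 49/(-82) = -1063 - 1/82*49 = -1063 - 49/82 = -87215/82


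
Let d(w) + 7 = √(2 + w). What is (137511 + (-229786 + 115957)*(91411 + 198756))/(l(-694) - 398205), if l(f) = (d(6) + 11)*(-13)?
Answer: 13154142734392524/158608636697 - 858761330232*√2/158608636697 ≈ 82927.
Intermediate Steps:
d(w) = -7 + √(2 + w)
l(f) = -52 - 26*√2 (l(f) = ((-7 + √(2 + 6)) + 11)*(-13) = ((-7 + √8) + 11)*(-13) = ((-7 + 2*√2) + 11)*(-13) = (4 + 2*√2)*(-13) = -52 - 26*√2)
(137511 + (-229786 + 115957)*(91411 + 198756))/(l(-694) - 398205) = (137511 + (-229786 + 115957)*(91411 + 198756))/((-52 - 26*√2) - 398205) = (137511 - 113829*290167)/(-398257 - 26*√2) = (137511 - 33029419443)/(-398257 - 26*√2) = -33029281932/(-398257 - 26*√2)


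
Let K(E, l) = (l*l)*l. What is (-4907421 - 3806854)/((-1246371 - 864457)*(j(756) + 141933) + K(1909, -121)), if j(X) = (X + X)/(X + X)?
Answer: 8714275/299600032913 ≈ 2.9086e-5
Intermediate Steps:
K(E, l) = l³ (K(E, l) = l²*l = l³)
j(X) = 1 (j(X) = (2*X)/((2*X)) = (2*X)*(1/(2*X)) = 1)
(-4907421 - 3806854)/((-1246371 - 864457)*(j(756) + 141933) + K(1909, -121)) = (-4907421 - 3806854)/((-1246371 - 864457)*(1 + 141933) + (-121)³) = -8714275/(-2110828*141934 - 1771561) = -8714275/(-299598261352 - 1771561) = -8714275/(-299600032913) = -8714275*(-1/299600032913) = 8714275/299600032913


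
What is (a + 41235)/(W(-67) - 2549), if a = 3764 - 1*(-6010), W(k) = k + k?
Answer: -51009/2683 ≈ -19.012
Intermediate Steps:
W(k) = 2*k
a = 9774 (a = 3764 + 6010 = 9774)
(a + 41235)/(W(-67) - 2549) = (9774 + 41235)/(2*(-67) - 2549) = 51009/(-134 - 2549) = 51009/(-2683) = 51009*(-1/2683) = -51009/2683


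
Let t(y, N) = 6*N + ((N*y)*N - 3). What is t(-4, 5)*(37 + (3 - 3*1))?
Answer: -2701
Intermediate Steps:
t(y, N) = -3 + 6*N + y*N² (t(y, N) = 6*N + (y*N² - 3) = 6*N + (-3 + y*N²) = -3 + 6*N + y*N²)
t(-4, 5)*(37 + (3 - 3*1)) = (-3 + 6*5 - 4*5²)*(37 + (3 - 3*1)) = (-3 + 30 - 4*25)*(37 + (3 - 3)) = (-3 + 30 - 100)*(37 + 0) = -73*37 = -2701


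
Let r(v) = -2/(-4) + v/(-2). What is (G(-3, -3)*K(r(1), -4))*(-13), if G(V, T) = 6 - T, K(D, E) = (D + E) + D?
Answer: 468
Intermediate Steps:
r(v) = ½ - v/2 (r(v) = -2*(-¼) + v*(-½) = ½ - v/2)
K(D, E) = E + 2*D
(G(-3, -3)*K(r(1), -4))*(-13) = ((6 - 1*(-3))*(-4 + 2*(½ - ½*1)))*(-13) = ((6 + 3)*(-4 + 2*(½ - ½)))*(-13) = (9*(-4 + 2*0))*(-13) = (9*(-4 + 0))*(-13) = (9*(-4))*(-13) = -36*(-13) = 468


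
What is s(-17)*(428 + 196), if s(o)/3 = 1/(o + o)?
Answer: -936/17 ≈ -55.059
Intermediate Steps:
s(o) = 3/(2*o) (s(o) = 3/(o + o) = 3/((2*o)) = 3*(1/(2*o)) = 3/(2*o))
s(-17)*(428 + 196) = ((3/2)/(-17))*(428 + 196) = ((3/2)*(-1/17))*624 = -3/34*624 = -936/17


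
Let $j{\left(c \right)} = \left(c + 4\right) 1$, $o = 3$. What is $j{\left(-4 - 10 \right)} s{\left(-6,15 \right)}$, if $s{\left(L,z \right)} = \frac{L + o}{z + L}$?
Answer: $\frac{10}{3} \approx 3.3333$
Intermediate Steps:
$j{\left(c \right)} = 4 + c$ ($j{\left(c \right)} = \left(4 + c\right) 1 = 4 + c$)
$s{\left(L,z \right)} = \frac{3 + L}{L + z}$ ($s{\left(L,z \right)} = \frac{L + 3}{z + L} = \frac{3 + L}{L + z}$)
$j{\left(-4 - 10 \right)} s{\left(-6,15 \right)} = \left(4 - 14\right) \frac{3 - 6}{-6 + 15} = \left(4 - 14\right) \frac{1}{9} \left(-3\right) = \left(-10\right) \left(- \frac{1}{3}\right) = \frac{10}{3}$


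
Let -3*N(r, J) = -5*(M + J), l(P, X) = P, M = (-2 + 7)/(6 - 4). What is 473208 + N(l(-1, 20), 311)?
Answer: 947461/2 ≈ 4.7373e+5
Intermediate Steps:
M = 5/2 ≈ 2.5000
N(r, J) = 25/6 + 5*J/3 (N(r, J) = -(-5)*(5/2 + J)/3 = -(-25/2 - 5*J)/3 = 25/6 + 5*J/3)
473208 + N(l(-1, 20), 311) = 473208 + (25/6 + (5/3)*311) = 473208 + (25/6 + 1555/3) = 473208 + 1045/2 = 947461/2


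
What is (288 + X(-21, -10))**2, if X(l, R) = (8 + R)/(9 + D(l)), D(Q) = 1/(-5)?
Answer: 40081561/484 ≈ 82813.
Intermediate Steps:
D(Q) = -1/5
X(l, R) = 10/11 + 5*R/44 (X(l, R) = (8 + R)/(9 - 1/5) = (8 + R)/(44/5) = (8 + R)*(5/44) = 10/11 + 5*R/44)
(288 + X(-21, -10))**2 = (288 + (10/11 + (5/44)*(-10)))**2 = (288 + (10/11 - 25/22))**2 = (288 - 5/22)**2 = (6331/22)**2 = 40081561/484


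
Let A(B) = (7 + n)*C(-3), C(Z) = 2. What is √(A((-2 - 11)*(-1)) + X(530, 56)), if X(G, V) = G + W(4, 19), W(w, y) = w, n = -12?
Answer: 2*√131 ≈ 22.891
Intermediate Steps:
A(B) = -10 (A(B) = (7 - 12)*2 = -5*2 = -10)
X(G, V) = 4 + G (X(G, V) = G + 4 = 4 + G)
√(A((-2 - 11)*(-1)) + X(530, 56)) = √(-10 + (4 + 530)) = √(-10 + 534) = √524 = 2*√131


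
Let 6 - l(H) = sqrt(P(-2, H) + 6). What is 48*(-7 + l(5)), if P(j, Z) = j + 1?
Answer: -48 - 48*sqrt(5) ≈ -155.33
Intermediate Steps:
P(j, Z) = 1 + j
l(H) = 6 - sqrt(5) (l(H) = 6 - sqrt((1 - 2) + 6) = 6 - sqrt(-1 + 6) = 6 - sqrt(5))
48*(-7 + l(5)) = 48*(-7 + (6 - sqrt(5))) = 48*(-1 - sqrt(5)) = -48 - 48*sqrt(5)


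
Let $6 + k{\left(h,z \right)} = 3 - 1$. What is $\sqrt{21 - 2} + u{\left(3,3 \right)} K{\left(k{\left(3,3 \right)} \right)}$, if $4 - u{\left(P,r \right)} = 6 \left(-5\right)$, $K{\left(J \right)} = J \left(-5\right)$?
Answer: $680 + \sqrt{19} \approx 684.36$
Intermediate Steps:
$k{\left(h,z \right)} = -4$ ($k{\left(h,z \right)} = -6 + \left(3 - 1\right) = -6 + 2 = -4$)
$K{\left(J \right)} = - 5 J$
$u{\left(P,r \right)} = 34$ ($u{\left(P,r \right)} = 4 - 6 \left(-5\right) = 4 - -30 = 4 + 30 = 34$)
$\sqrt{21 - 2} + u{\left(3,3 \right)} K{\left(k{\left(3,3 \right)} \right)} = \sqrt{21 - 2} + 34 \left(\left(-5\right) \left(-4\right)\right) = \sqrt{19} + 34 \cdot 20 = \sqrt{19} + 680 = 680 + \sqrt{19}$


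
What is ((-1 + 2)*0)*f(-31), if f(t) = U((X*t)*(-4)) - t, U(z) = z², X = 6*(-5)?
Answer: 0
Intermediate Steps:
X = -30
f(t) = -t + 14400*t² (f(t) = (-30*t*(-4))² - t = (120*t)² - t = 14400*t² - t = -t + 14400*t²)
((-1 + 2)*0)*f(-31) = ((-1 + 2)*0)*(-31*(-1 + 14400*(-31))) = (1*0)*(-31*(-1 - 446400)) = 0*(-31*(-446401)) = 0*13838431 = 0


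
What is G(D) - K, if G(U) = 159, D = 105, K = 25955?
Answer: -25796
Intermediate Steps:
G(D) - K = 159 - 1*25955 = 159 - 25955 = -25796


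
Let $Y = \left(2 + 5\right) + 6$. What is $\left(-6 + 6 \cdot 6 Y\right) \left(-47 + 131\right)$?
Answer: $38808$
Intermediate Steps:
$Y = 13$ ($Y = 7 + 6 = 13$)
$\left(-6 + 6 \cdot 6 Y\right) \left(-47 + 131\right) = \left(-6 + 6 \cdot 6 \cdot 13\right) \left(-47 + 131\right) = \left(-6 + 36 \cdot 13\right) 84 = \left(-6 + 468\right) 84 = 462 \cdot 84 = 38808$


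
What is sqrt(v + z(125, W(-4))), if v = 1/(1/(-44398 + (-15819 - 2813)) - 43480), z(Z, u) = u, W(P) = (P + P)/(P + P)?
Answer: sqrt(7510410877338853771)/2740544401 ≈ 0.99999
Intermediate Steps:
W(P) = 1 (W(P) = (2*P)/((2*P)) = (2*P)*(1/(2*P)) = 1)
v = -63030/2740544401 (v = 1/(1/(-44398 - 18632) - 43480) = 1/(1/(-63030) - 43480) = 1/(-1/63030 - 43480) = 1/(-2740544401/63030) = -63030/2740544401 ≈ -2.2999e-5)
sqrt(v + z(125, W(-4))) = sqrt(-63030/2740544401 + 1) = sqrt(2740481371/2740544401) = sqrt(7510410877338853771)/2740544401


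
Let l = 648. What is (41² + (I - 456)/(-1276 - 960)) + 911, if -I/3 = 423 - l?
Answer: 5795493/2236 ≈ 2591.9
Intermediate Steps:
I = 675 (I = -3*(423 - 1*648) = -3*(423 - 648) = -3*(-225) = 675)
(41² + (I - 456)/(-1276 - 960)) + 911 = (41² + (675 - 456)/(-1276 - 960)) + 911 = (1681 + 219/(-2236)) + 911 = (1681 + 219*(-1/2236)) + 911 = (1681 - 219/2236) + 911 = 3758497/2236 + 911 = 5795493/2236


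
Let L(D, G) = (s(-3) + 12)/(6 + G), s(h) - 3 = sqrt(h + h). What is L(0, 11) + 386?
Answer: 6577/17 + I*sqrt(6)/17 ≈ 386.88 + 0.14409*I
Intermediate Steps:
s(h) = 3 + sqrt(2)*sqrt(h) (s(h) = 3 + sqrt(h + h) = 3 + sqrt(2*h) = 3 + sqrt(2)*sqrt(h))
L(D, G) = (15 + I*sqrt(6))/(6 + G) (L(D, G) = ((3 + sqrt(2)*sqrt(-3)) + 12)/(6 + G) = ((3 + sqrt(2)*(I*sqrt(3))) + 12)/(6 + G) = ((3 + I*sqrt(6)) + 12)/(6 + G) = (15 + I*sqrt(6))/(6 + G))
L(0, 11) + 386 = (15 + I*sqrt(6))/(6 + 11) + 386 = (15 + I*sqrt(6))/17 + 386 = (15/17 + I*sqrt(6)/17) + 386 = 6577/17 + I*sqrt(6)/17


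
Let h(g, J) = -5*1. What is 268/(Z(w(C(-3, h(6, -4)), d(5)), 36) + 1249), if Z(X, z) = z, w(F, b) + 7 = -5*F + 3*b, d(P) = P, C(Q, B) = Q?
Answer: 268/1285 ≈ 0.20856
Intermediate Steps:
h(g, J) = -5
w(F, b) = -7 - 5*F + 3*b (w(F, b) = -7 + (-5*F + 3*b) = -7 - 5*F + 3*b)
268/(Z(w(C(-3, h(6, -4)), d(5)), 36) + 1249) = 268/(36 + 1249) = 268/1285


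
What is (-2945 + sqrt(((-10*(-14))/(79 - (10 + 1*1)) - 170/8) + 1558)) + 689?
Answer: -2256 + sqrt(1778863)/34 ≈ -2216.8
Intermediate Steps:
(-2945 + sqrt(((-10*(-14))/(79 - (10 + 1*1)) - 170/8) + 1558)) + 689 = (-2945 + sqrt((140/(79 - (10 + 1)) - 170*1/8) + 1558)) + 689 = (-2945 + sqrt((140/(79 - 1*11) - 85/4) + 1558)) + 689 = (-2945 + sqrt((140/(79 - 11) - 85/4) + 1558)) + 689 = (-2945 + sqrt((140/68 - 85/4) + 1558)) + 689 = (-2945 + sqrt((140*(1/68) - 85/4) + 1558)) + 689 = (-2945 + sqrt((35/17 - 85/4) + 1558)) + 689 = (-2945 + sqrt(-1305/68 + 1558)) + 689 = (-2945 + sqrt(104639/68)) + 689 = (-2945 + sqrt(1778863)/34) + 689 = -2256 + sqrt(1778863)/34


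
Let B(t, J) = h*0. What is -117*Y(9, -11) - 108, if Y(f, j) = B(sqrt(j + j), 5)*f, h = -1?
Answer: -108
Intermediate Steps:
B(t, J) = 0 (B(t, J) = -1*0 = 0)
Y(f, j) = 0 (Y(f, j) = 0*f = 0)
-117*Y(9, -11) - 108 = -117*0 - 108 = 0 - 108 = -108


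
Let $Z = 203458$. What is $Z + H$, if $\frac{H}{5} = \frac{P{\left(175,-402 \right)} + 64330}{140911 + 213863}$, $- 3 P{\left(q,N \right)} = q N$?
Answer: $\frac{1718620176}{8447} \approx 2.0346 \cdot 10^{5}$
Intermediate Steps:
$P{\left(q,N \right)} = - \frac{N q}{3}$ ($P{\left(q,N \right)} = - \frac{q N}{3} = - \frac{N q}{3}$)
$H = \frac{10450}{8447}$ ($H = 5 \frac{\left(- \frac{1}{3}\right) \left(-402\right) 175 + 64330}{140911 + 213863} = 5 \frac{23450 + 64330}{354774} = 5 \cdot 87780 \cdot \frac{1}{354774} = 5 \cdot \frac{2090}{8447} = \frac{10450}{8447} \approx 1.2371$)
$Z + H = 203458 + \frac{10450}{8447} = \frac{1718620176}{8447}$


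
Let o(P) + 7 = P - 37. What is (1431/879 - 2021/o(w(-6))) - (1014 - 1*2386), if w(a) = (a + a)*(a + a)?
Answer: 39655147/29300 ≈ 1353.4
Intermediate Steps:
w(a) = 4*a**2 (w(a) = (2*a)*(2*a) = 4*a**2)
o(P) = -44 + P (o(P) = -7 + (P - 37) = -7 + (-37 + P) = -44 + P)
(1431/879 - 2021/o(w(-6))) - (1014 - 1*2386) = (1431/879 - 2021/(-44 + 4*(-6)**2)) - (1014 - 1*2386) = (1431*(1/879) - 2021/(-44 + 4*36)) - (1014 - 2386) = (477/293 - 2021/(-44 + 144)) - 1*(-1372) = (477/293 - 2021/100) + 1372 = -544453/29300 + 1372 = 39655147/29300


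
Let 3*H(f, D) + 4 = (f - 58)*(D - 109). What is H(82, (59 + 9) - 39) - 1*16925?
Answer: -52699/3 ≈ -17566.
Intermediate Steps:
H(f, D) = -4/3 + (-109 + D)*(-58 + f)/3 (H(f, D) = -4/3 + ((f - 58)*(D - 109))/3 = -4/3 + ((-58 + f)*(-109 + D))/3 = -4/3 + ((-109 + D)*(-58 + f))/3 = -4/3 + (-109 + D)*(-58 + f)/3)
H(82, (59 + 9) - 39) - 1*16925 = (2106 - 109/3*82 - 58*((59 + 9) - 39)/3 + (⅓)*((59 + 9) - 39)*82) - 1*16925 = (2106 - 8938/3 - 58*(68 - 39)/3 + (⅓)*(68 - 39)*82) - 16925 = (2106 - 8938/3 - 58/3*29 + (⅓)*29*82) - 16925 = (2106 - 8938/3 - 1682/3 + 2378/3) - 16925 = -1924/3 - 16925 = -52699/3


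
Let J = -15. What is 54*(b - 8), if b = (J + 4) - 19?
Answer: -2052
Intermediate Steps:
b = -30 (b = (-15 + 4) - 19 = -11 - 19 = -30)
54*(b - 8) = 54*(-30 - 8) = 54*(-38) = -2052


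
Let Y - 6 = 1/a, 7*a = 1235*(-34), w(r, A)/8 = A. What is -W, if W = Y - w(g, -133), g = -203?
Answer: -44929293/41990 ≈ -1070.0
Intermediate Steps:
w(r, A) = 8*A
a = -41990/7 (a = (1235*(-34))/7 = (⅐)*(-41990) = -41990/7 ≈ -5998.6)
Y = 251933/41990 (Y = 6 + 1/(-41990/7) = 6 - 7/41990 = 251933/41990 ≈ 5.9998)
W = 44929293/41990 (W = 251933/41990 - 8*(-133) = 251933/41990 - 1*(-1064) = 251933/41990 + 1064 = 44929293/41990 ≈ 1070.0)
-W = -1*44929293/41990 = -44929293/41990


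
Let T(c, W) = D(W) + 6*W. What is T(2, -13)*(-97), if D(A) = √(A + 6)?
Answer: 7566 - 97*I*√7 ≈ 7566.0 - 256.64*I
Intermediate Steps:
D(A) = √(6 + A)
T(c, W) = √(6 + W) + 6*W
T(2, -13)*(-97) = (√(6 - 13) + 6*(-13))*(-97) = (√(-7) - 78)*(-97) = (I*√7 - 78)*(-97) = (-78 + I*√7)*(-97) = 7566 - 97*I*√7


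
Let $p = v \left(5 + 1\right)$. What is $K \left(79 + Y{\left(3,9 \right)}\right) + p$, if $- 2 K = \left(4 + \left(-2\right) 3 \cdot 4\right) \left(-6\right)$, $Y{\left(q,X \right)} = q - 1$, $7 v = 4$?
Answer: $- \frac{33996}{7} \approx -4856.6$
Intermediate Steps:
$v = \frac{4}{7}$ ($v = \frac{1}{7} \cdot 4 = \frac{4}{7} \approx 0.57143$)
$Y{\left(q,X \right)} = -1 + q$ ($Y{\left(q,X \right)} = q - 1 = -1 + q$)
$p = \frac{24}{7}$ ($p = \frac{4 \left(5 + 1\right)}{7} = \frac{4}{7} \cdot 6 = \frac{24}{7} \approx 3.4286$)
$K = -60$ ($K = - \frac{\left(4 + \left(-2\right) 3 \cdot 4\right) \left(-6\right)}{2} = - \frac{\left(4 - 24\right) \left(-6\right)}{2} = - \frac{\left(-20\right) \left(-6\right)}{2} = \left(- \frac{1}{2}\right) 120 = -60$)
$K \left(79 + Y{\left(3,9 \right)}\right) + p = - 60 \left(79 + \left(-1 + 3\right)\right) + \frac{24}{7} = - 60 \left(79 + 2\right) + \frac{24}{7} = \left(-60\right) 81 + \frac{24}{7} = -4860 + \frac{24}{7} = - \frac{33996}{7}$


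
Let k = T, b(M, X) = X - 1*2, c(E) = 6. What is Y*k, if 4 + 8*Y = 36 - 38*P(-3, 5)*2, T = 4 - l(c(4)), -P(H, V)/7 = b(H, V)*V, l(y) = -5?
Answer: 18027/2 ≈ 9013.5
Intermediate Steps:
b(M, X) = -2 + X (b(M, X) = X - 2 = -2 + X)
P(H, V) = -7*V*(-2 + V) (P(H, V) = -7*(-2 + V)*V = -7*V*(-2 + V))
T = 9 (T = 4 - 1*(-5) = 4 + 5 = 9)
k = 9
Y = 2003/2 (Y = -½ + (36 - 38*7*5*(2 - 1*5)*2)/8 = -½ + (36 - 38*7*5*(2 - 5)*2)/8 = -½ + (36 - 38*7*5*(-3)*2)/8 = -½ + (36 - (-3990)*2)/8 = -½ + (36 - 38*(-210))/8 = -½ + (36 + 7980)/8 = -½ + (⅛)*8016 = -½ + 1002 = 2003/2 ≈ 1001.5)
Y*k = (2003/2)*9 = 18027/2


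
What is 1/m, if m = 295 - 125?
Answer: 1/170 ≈ 0.0058824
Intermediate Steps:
m = 170
1/m = 1/170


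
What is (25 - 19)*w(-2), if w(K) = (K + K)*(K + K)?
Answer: 96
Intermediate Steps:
w(K) = 4*K**2 (w(K) = (2*K)*(2*K) = 4*K**2)
(25 - 19)*w(-2) = (25 - 19)*(4*(-2)**2) = 6*(4*4) = 6*16 = 96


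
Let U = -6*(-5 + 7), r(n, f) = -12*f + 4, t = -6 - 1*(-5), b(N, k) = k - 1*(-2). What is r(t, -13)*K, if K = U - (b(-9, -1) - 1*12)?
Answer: -160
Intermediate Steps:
b(N, k) = 2 + k (b(N, k) = k + 2 = 2 + k)
t = -1 (t = -6 + 5 = -1)
r(n, f) = 4 - 12*f
U = -12 (U = -6*2 = -12)
K = -1 (K = -12 - ((2 - 1) - 1*12) = -12 - (1 - 12) = -12 - 1*(-11) = -12 + 11 = -1)
r(t, -13)*K = (4 - 12*(-13))*(-1) = (4 + 156)*(-1) = 160*(-1) = -160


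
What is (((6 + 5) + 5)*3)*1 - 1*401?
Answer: -353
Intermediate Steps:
(((6 + 5) + 5)*3)*1 - 1*401 = ((11 + 5)*3)*1 - 401 = (16*3)*1 - 401 = 48*1 - 401 = 48 - 401 = -353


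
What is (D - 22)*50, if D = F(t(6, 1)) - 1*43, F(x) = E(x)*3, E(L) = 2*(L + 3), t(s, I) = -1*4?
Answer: -3550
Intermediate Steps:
t(s, I) = -4
E(L) = 6 + 2*L (E(L) = 2*(3 + L) = 6 + 2*L)
F(x) = 18 + 6*x (F(x) = (6 + 2*x)*3 = 18 + 6*x)
D = -49 (D = (18 + 6*(-4)) - 1*43 = (18 - 24) - 43 = -6 - 43 = -49)
(D - 22)*50 = (-49 - 22)*50 = -71*50 = -3550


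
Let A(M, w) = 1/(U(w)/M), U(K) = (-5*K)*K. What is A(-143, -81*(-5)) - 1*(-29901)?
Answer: 24522557768/820125 ≈ 29901.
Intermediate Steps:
U(K) = -5*K²
A(M, w) = -M/(5*w²) (A(M, w) = 1/((-5*w²)/M) = 1/(-5*w²/M) = -M/(5*w²))
A(-143, -81*(-5)) - 1*(-29901) = -⅕*(-143)/(-81*(-5))² - 1*(-29901) = -⅕*(-143)/405² + 29901 = -⅕*(-143)*1/164025 + 29901 = 143/820125 + 29901 = 24522557768/820125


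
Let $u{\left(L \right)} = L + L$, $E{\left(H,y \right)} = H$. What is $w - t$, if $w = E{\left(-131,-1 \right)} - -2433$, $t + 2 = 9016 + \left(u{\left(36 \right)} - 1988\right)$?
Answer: $-4796$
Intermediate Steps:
$u{\left(L \right)} = 2 L$
$t = 7098$ ($t = -2 + \left(9016 + \left(2 \cdot 36 - 1988\right)\right) = -2 + \left(9016 + \left(72 - 1988\right)\right) = -2 + \left(9016 - 1916\right) = -2 + 7100 = 7098$)
$w = 2302$ ($w = -131 - -2433 = -131 + 2433 = 2302$)
$w - t = 2302 - 7098 = -4796$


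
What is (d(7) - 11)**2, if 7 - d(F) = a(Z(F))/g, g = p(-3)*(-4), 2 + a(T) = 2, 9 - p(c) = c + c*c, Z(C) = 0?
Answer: 16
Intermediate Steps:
p(c) = 9 - c - c**2 (p(c) = 9 - (c + c*c) = 9 - (c + c**2) = 9 + (-c - c**2) = 9 - c - c**2)
a(T) = 0 (a(T) = -2 + 2 = 0)
g = -12 (g = (9 - 1*(-3) - 1*(-3)**2)*(-4) = (9 + 3 - 1*9)*(-4) = (9 + 3 - 9)*(-4) = 3*(-4) = -12)
d(F) = 7 (d(F) = 7 - 0/(-12) = 7 - 0*(-1)/12 = 7 - 1*0 = 7 + 0 = 7)
(d(7) - 11)**2 = (7 - 11)**2 = (-4)**2 = 16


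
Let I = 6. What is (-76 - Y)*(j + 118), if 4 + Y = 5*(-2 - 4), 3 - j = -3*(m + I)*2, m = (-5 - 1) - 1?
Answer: -4830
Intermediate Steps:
m = -7 (m = -6 - 1 = -7)
j = -3 (j = 3 - (-3)*(-7 + 6)*2 = 3 - (-3)*(-1*2) = 3 - (-3)*(-2) = 3 - 1*6 = 3 - 6 = -3)
Y = -34 (Y = -4 + 5*(-2 - 4) = -4 + 5*(-6) = -4 - 30 = -34)
(-76 - Y)*(j + 118) = (-76 - 1*(-34))*(-3 + 118) = (-76 + 34)*115 = -42*115 = -4830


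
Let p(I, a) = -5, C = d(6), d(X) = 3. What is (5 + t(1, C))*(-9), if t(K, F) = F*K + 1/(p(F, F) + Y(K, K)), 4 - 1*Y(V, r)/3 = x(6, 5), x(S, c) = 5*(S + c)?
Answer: -11367/158 ≈ -71.943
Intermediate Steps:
C = 3
x(S, c) = 5*S + 5*c
Y(V, r) = -153 (Y(V, r) = 12 - 3*(5*6 + 5*5) = 12 - 3*(30 + 25) = 12 - 3*55 = 12 - 165 = -153)
t(K, F) = -1/158 + F*K (t(K, F) = F*K + 1/(-5 - 153) = F*K + 1/(-158) = F*K - 1/158 = -1/158 + F*K)
(5 + t(1, C))*(-9) = (5 + (-1/158 + 3*1))*(-9) = (5 + (-1/158 + 3))*(-9) = (5 + 473/158)*(-9) = (1263/158)*(-9) = -11367/158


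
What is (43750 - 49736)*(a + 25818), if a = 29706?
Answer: -332366664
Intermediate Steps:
(43750 - 49736)*(a + 25818) = (43750 - 49736)*(29706 + 25818) = -5986*55524 = -332366664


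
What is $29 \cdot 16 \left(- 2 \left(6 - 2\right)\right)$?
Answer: $-3712$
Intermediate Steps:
$29 \cdot 16 \left(- 2 \left(6 - 2\right)\right) = 464 \left(- 2 \cdot 4\right) = 464 \left(\left(-1\right) 8\right) = 464 \left(-8\right) = -3712$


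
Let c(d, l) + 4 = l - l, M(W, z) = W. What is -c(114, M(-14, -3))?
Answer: 4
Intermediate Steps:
c(d, l) = -4 (c(d, l) = -4 + (l - l) = -4 + 0 = -4)
-c(114, M(-14, -3)) = -1*(-4) = 4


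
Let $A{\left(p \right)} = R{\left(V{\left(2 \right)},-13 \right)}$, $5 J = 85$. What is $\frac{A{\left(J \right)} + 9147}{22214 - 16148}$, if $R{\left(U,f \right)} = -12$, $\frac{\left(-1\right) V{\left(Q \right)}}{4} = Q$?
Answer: $\frac{1015}{674} \approx 1.5059$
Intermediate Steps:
$J = 17$ ($J = \frac{1}{5} \cdot 85 = 17$)
$V{\left(Q \right)} = - 4 Q$
$A{\left(p \right)} = -12$
$\frac{A{\left(J \right)} + 9147}{22214 - 16148} = \frac{-12 + 9147}{22214 - 16148} = \frac{9135}{6066} = 9135 \cdot \frac{1}{6066} = \frac{1015}{674}$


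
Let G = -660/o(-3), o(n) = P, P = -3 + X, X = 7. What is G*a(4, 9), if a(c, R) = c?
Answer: -660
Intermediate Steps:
P = 4 (P = -3 + 7 = 4)
o(n) = 4
G = -165 (G = -660/4 = -660*¼ = -165)
G*a(4, 9) = -165*4 = -660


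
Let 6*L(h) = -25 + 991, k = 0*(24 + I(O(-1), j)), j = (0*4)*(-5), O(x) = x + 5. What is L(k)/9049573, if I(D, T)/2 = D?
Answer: 161/9049573 ≈ 1.7791e-5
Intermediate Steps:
O(x) = 5 + x
j = 0 (j = 0*(-5) = 0)
I(D, T) = 2*D
k = 0 (k = 0*(24 + 2*(5 - 1)) = 0*(24 + 2*4) = 0*(24 + 8) = 0*32 = 0)
L(h) = 161 (L(h) = (-25 + 991)/6 = (⅙)*966 = 161)
L(k)/9049573 = 161/9049573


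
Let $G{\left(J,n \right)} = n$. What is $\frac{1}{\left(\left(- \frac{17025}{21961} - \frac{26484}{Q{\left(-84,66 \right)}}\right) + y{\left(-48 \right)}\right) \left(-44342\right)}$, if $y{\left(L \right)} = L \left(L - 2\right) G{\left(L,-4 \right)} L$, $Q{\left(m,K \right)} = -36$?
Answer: $- \frac{65883}{1348320640800184} \approx -4.8863 \cdot 10^{-11}$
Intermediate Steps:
$y{\left(L \right)} = - 4 L^{2} \left(-2 + L\right)$ ($y{\left(L \right)} = L \left(L - 2\right) \left(-4\right) L = L \left(-2 + L\right) \left(-4\right) L = - 4 L \left(-2 + L\right) L = - 4 L^{2} \left(-2 + L\right)$)
$\frac{1}{\left(\left(- \frac{17025}{21961} - \frac{26484}{Q{\left(-84,66 \right)}}\right) + y{\left(-48 \right)}\right) \left(-44342\right)} = \frac{1}{\left(\left(- \frac{17025}{21961} - \frac{26484}{-36}\right) + 4 \left(-48\right)^{2} \left(2 - -48\right)\right) \left(-44342\right)} = \frac{1}{\left(\left(-17025\right) \frac{1}{21961} - - \frac{2207}{3}\right) + 4 \cdot 2304 \left(2 + 48\right)} \left(- \frac{1}{44342}\right) = \frac{1}{\left(- \frac{17025}{21961} + \frac{2207}{3}\right) + 4 \cdot 2304 \cdot 50} \left(- \frac{1}{44342}\right) = \frac{1}{\frac{48416852}{65883} + 460800} \left(- \frac{1}{44342}\right) = \frac{1}{\frac{30407303252}{65883}} \left(- \frac{1}{44342}\right) = \frac{65883}{30407303252} \left(- \frac{1}{44342}\right) = - \frac{65883}{1348320640800184}$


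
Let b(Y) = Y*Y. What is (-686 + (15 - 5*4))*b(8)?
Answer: -44224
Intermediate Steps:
b(Y) = Y²
(-686 + (15 - 5*4))*b(8) = (-686 + (15 - 5*4))*8² = (-686 + (15 - 20))*64 = (-686 - 5)*64 = -691*64 = -44224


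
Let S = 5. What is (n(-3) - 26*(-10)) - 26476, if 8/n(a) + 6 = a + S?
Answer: -26218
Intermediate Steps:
n(a) = 8/(-1 + a) (n(a) = 8/(-6 + (a + 5)) = 8/(-6 + (5 + a)) = 8/(-1 + a))
(n(-3) - 26*(-10)) - 26476 = (8/(-1 - 3) - 26*(-10)) - 26476 = (8/(-4) + 260) - 26476 = (8*(-¼) + 260) - 26476 = (-2 + 260) - 26476 = 258 - 26476 = -26218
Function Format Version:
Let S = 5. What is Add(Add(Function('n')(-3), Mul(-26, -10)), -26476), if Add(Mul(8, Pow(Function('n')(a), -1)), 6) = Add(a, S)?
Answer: -26218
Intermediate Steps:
Function('n')(a) = Mul(8, Pow(Add(-1, a), -1)) (Function('n')(a) = Mul(8, Pow(Add(-6, Add(a, 5)), -1)) = Mul(8, Pow(Add(-6, Add(5, a)), -1)) = Mul(8, Pow(Add(-1, a), -1)))
Add(Add(Function('n')(-3), Mul(-26, -10)), -26476) = Add(Add(Mul(8, Pow(Add(-1, -3), -1)), Mul(-26, -10)), -26476) = Add(Add(Mul(8, Pow(-4, -1)), 260), -26476) = Add(Add(Mul(8, Rational(-1, 4)), 260), -26476) = Add(Add(-2, 260), -26476) = Add(258, -26476) = -26218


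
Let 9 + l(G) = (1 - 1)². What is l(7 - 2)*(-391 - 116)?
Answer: 4563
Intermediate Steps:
l(G) = -9 (l(G) = -9 + (1 - 1)² = -9 + 0² = -9 + 0 = -9)
l(7 - 2)*(-391 - 116) = -9*(-391 - 116) = -9*(-507) = 4563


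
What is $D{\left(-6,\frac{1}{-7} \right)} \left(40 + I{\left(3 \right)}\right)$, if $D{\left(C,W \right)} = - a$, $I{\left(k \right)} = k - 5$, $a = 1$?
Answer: $-38$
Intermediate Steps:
$I{\left(k \right)} = -5 + k$
$D{\left(C,W \right)} = -1$ ($D{\left(C,W \right)} = \left(-1\right) 1 = -1$)
$D{\left(-6,\frac{1}{-7} \right)} \left(40 + I{\left(3 \right)}\right) = - (40 + \left(-5 + 3\right)) = - (40 - 2) = \left(-1\right) 38 = -38$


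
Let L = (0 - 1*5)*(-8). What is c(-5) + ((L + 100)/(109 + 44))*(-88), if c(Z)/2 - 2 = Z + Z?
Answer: -14768/153 ≈ -96.523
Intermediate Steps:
c(Z) = 4 + 4*Z (c(Z) = 4 + 2*(Z + Z) = 4 + 2*(2*Z) = 4 + 4*Z)
L = 40 (L = (0 - 5)*(-8) = -5*(-8) = 40)
c(-5) + ((L + 100)/(109 + 44))*(-88) = (4 + 4*(-5)) + ((40 + 100)/(109 + 44))*(-88) = (4 - 20) + (140/153)*(-88) = -16 + (140*(1/153))*(-88) = -16 + (140/153)*(-88) = -16 - 12320/153 = -14768/153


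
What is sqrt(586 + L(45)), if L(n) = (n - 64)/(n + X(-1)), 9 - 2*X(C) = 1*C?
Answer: sqrt(58562)/10 ≈ 24.200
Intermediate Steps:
X(C) = 9/2 - C/2
L(n) = (-64 + n)/(5 + n) (L(n) = (n - 64)/(n + (9/2 - 1/2*(-1))) = (-64 + n)/(n + (9/2 + 1/2)) = (-64 + n)/(n + 5) = (-64 + n)/(5 + n))
sqrt(586 + L(45)) = sqrt(586 + (-64 + 45)/(5 + 45)) = sqrt(586 - 19/50) = sqrt(29281/50) = sqrt(58562)/10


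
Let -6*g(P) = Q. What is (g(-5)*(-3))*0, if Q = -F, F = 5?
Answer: 0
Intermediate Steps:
Q = -5 (Q = -1*5 = -5)
g(P) = 5/6 (g(P) = -1/6*(-5) = 5/6)
(g(-5)*(-3))*0 = ((5/6)*(-3))*0 = -5/2*0 = 0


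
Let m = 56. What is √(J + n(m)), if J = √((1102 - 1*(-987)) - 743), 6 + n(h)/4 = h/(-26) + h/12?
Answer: √(-21216 + 1521*√1346)/39 ≈ 4.7686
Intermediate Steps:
n(h) = -24 + 7*h/39 (n(h) = -24 + 4*(h/(-26) + h/12) = -24 + 4*(h*(-1/26) + h*(1/12)) = -24 + 4*(-h/26 + h/12) = -24 + 4*(7*h/156) = -24 + 7*h/39)
J = √1346 (J = √((1102 + 987) - 743) = √(2089 - 743) = √1346 ≈ 36.688)
√(J + n(m)) = √(√1346 + (-24 + (7/39)*56)) = √(√1346 + (-24 + 392/39)) = √(√1346 - 544/39) = √(-544/39 + √1346)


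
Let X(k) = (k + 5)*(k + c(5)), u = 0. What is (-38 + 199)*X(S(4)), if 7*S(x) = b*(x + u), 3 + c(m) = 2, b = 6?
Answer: 23069/7 ≈ 3295.6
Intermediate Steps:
c(m) = -1 (c(m) = -3 + 2 = -1)
S(x) = 6*x/7 (S(x) = (6*(x + 0))/7 = (6*x)/7 = 6*x/7)
X(k) = (-1 + k)*(5 + k) (X(k) = (k + 5)*(k - 1) = (5 + k)*(-1 + k) = (-1 + k)*(5 + k))
(-38 + 199)*X(S(4)) = (-38 + 199)*(-5 + ((6/7)*4)**2 + 4*((6/7)*4)) = 161*(-5 + (24/7)**2 + 4*(24/7)) = 161*(-5 + 576/49 + 96/7) = 161*(1003/49) = 23069/7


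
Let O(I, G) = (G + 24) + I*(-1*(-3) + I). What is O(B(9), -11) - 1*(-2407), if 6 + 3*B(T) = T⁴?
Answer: 4783200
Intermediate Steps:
B(T) = -2 + T⁴/3
O(I, G) = 24 + G + I*(3 + I) (O(I, G) = (24 + G) + I*(3 + I) = 24 + G + I*(3 + I))
O(B(9), -11) - 1*(-2407) = (24 - 11 + (-2 + (⅓)*9⁴)² + 3*(-2 + (⅓)*9⁴)) - 1*(-2407) = (24 - 11 + (-2 + (⅓)*6561)² + 3*(-2 + (⅓)*6561)) + 2407 = (24 - 11 + (-2 + 2187)² + 3*(-2 + 2187)) + 2407 = (24 - 11 + 2185² + 3*2185) + 2407 = (24 - 11 + 4774225 + 6555) + 2407 = 4780793 + 2407 = 4783200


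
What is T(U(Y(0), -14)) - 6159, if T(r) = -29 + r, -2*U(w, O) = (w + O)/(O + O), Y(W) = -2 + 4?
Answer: -86635/14 ≈ -6188.2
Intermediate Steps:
Y(W) = 2
U(w, O) = -(O + w)/(4*O) (U(w, O) = -(w + O)/(2*(O + O)) = -(O + w)/(2*(2*O)) = -(O + w)*1/(2*O)/2 = -(O + w)/(4*O))
T(U(Y(0), -14)) - 6159 = (-29 + (¼)*(-1*(-14) - 1*2)/(-14)) - 6159 = (-29 + (¼)*(-1/14)*(14 - 2)) - 6159 = (-29 + (¼)*(-1/14)*12) - 6159 = (-29 - 3/14) - 6159 = -409/14 - 6159 = -86635/14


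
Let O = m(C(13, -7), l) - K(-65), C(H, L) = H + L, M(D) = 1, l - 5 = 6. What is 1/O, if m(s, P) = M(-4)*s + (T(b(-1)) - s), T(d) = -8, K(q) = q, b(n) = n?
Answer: 1/57 ≈ 0.017544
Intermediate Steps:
l = 11 (l = 5 + 6 = 11)
m(s, P) = -8 (m(s, P) = 1*s + (-8 - s) = s + (-8 - s) = -8)
O = 57 (O = -8 - 1*(-65) = -8 + 65 = 57)
1/O = 1/57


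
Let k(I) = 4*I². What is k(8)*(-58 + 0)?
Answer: -14848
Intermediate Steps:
k(8)*(-58 + 0) = (4*8²)*(-58 + 0) = (4*64)*(-58) = 256*(-58) = -14848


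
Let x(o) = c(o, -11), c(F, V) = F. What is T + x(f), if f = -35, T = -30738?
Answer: -30773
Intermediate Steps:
x(o) = o
T + x(f) = -30738 - 35 = -30773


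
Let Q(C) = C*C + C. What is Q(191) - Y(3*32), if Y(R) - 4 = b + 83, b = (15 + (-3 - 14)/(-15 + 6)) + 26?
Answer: 328879/9 ≈ 36542.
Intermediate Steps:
b = 386/9 (b = (15 - 17/(-9)) + 26 = (15 - 17*(-1/9)) + 26 = (15 + 17/9) + 26 = 152/9 + 26 = 386/9 ≈ 42.889)
Q(C) = C + C**2 (Q(C) = C**2 + C = C + C**2)
Y(R) = 1169/9 (Y(R) = 4 + (386/9 + 83) = 4 + 1133/9 = 1169/9)
Q(191) - Y(3*32) = 191*(1 + 191) - 1*1169/9 = 191*192 - 1169/9 = 36672 - 1169/9 = 328879/9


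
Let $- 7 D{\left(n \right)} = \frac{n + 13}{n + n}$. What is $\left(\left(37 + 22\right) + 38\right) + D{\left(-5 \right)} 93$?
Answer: $\frac{3767}{35} \approx 107.63$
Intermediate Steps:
$D{\left(n \right)} = - \frac{13 + n}{14 n}$ ($D{\left(n \right)} = - \frac{\left(n + 13\right) \frac{1}{n + n}}{7} = - \frac{\left(13 + n\right) \frac{1}{2 n}}{7} = - \frac{\frac{1}{2} \frac{1}{n} \left(13 + n\right)}{7} = - \frac{13 + n}{14 n}$)
$\left(\left(37 + 22\right) + 38\right) + D{\left(-5 \right)} 93 = \left(\left(37 + 22\right) + 38\right) + \frac{-13 - -5}{14 \left(-5\right)} 93 = \left(59 + 38\right) + \frac{1}{14} \left(- \frac{1}{5}\right) \left(-13 + 5\right) 93 = 97 + \frac{1}{14} \left(- \frac{1}{5}\right) \left(-8\right) 93 = 97 + \frac{4}{35} \cdot 93 = 97 + \frac{372}{35} = \frac{3767}{35}$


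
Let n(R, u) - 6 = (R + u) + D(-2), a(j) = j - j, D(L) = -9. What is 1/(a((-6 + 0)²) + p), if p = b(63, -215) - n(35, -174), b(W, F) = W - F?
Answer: 1/420 ≈ 0.0023810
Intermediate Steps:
a(j) = 0
n(R, u) = -3 + R + u (n(R, u) = 6 + ((R + u) - 9) = 6 + (-9 + R + u) = -3 + R + u)
p = 420 (p = (63 - 1*(-215)) - (-3 + 35 - 174) = (63 + 215) - 1*(-142) = 278 + 142 = 420)
1/(a((-6 + 0)²) + p) = 1/(0 + 420) = 1/420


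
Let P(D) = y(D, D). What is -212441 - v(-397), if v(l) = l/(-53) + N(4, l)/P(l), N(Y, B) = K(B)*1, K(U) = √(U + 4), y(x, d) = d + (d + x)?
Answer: -11259770/53 + I*√393/1191 ≈ -2.1245e+5 + 0.016645*I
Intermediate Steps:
y(x, d) = x + 2*d
K(U) = √(4 + U)
P(D) = 3*D (P(D) = D + 2*D = 3*D)
N(Y, B) = √(4 + B) (N(Y, B) = √(4 + B)*1 = √(4 + B))
v(l) = -l/53 + √(4 + l)/(3*l) (v(l) = l/(-53) + √(4 + l)/((3*l)) = l*(-1/53) + √(4 + l)*(1/(3*l)) = -l/53 + √(4 + l)/(3*l))
-212441 - v(-397) = -212441 - (-1/53*(-397) + (⅓)*√(4 - 397)/(-397)) = -212441 - (397/53 + (⅓)*(-1/397)*√(-393)) = -212441 - (397/53 + (⅓)*(-1/397)*(I*√393)) = -212441 - (397/53 - I*√393/1191) = -212441 + (-397/53 + I*√393/1191) = -11259770/53 + I*√393/1191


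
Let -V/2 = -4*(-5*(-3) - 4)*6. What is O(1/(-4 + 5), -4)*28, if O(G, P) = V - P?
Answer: 14896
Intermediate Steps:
V = 528 (V = -2*(-4*(-5*(-3) - 4))*6 = -2*(-4*(15 - 4))*6 = -2*(-4*11)*6 = -(-88)*6 = -2*(-264) = 528)
O(G, P) = 528 - P
O(1/(-4 + 5), -4)*28 = (528 - 1*(-4))*28 = (528 + 4)*28 = 532*28 = 14896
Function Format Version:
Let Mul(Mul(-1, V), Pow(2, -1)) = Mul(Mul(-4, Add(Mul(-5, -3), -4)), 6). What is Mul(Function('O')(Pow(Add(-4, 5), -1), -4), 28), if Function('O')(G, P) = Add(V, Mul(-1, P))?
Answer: 14896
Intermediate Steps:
V = 528 (V = Mul(-2, Mul(Mul(-4, Add(Mul(-5, -3), -4)), 6)) = Mul(-2, Mul(Mul(-4, Add(15, -4)), 6)) = Mul(-2, Mul(Mul(-4, 11), 6)) = Mul(-2, Mul(-44, 6)) = Mul(-2, -264) = 528)
Function('O')(G, P) = Add(528, Mul(-1, P))
Mul(Function('O')(Pow(Add(-4, 5), -1), -4), 28) = Mul(Add(528, Mul(-1, -4)), 28) = Mul(Add(528, 4), 28) = Mul(532, 28) = 14896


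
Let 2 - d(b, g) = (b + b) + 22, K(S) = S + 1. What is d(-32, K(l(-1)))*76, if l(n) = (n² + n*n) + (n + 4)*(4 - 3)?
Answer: 3344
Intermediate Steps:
l(n) = 4 + n + 2*n² (l(n) = (n² + n²) + (4 + n)*1 = 2*n² + (4 + n) = 4 + n + 2*n²)
K(S) = 1 + S
d(b, g) = -20 - 2*b (d(b, g) = 2 - ((b + b) + 22) = 2 - (2*b + 22) = 2 - (22 + 2*b) = 2 + (-22 - 2*b) = -20 - 2*b)
d(-32, K(l(-1)))*76 = (-20 - 2*(-32))*76 = (-20 + 64)*76 = 44*76 = 3344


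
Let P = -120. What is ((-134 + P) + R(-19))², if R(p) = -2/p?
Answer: 23270976/361 ≈ 64463.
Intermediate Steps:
((-134 + P) + R(-19))² = ((-134 - 120) - 2/(-19))² = (-254 - 2*(-1/19))² = (-254 + 2/19)² = (-4824/19)² = 23270976/361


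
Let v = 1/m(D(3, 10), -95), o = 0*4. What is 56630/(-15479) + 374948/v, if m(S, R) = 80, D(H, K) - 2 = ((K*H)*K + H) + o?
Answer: 464305550730/15479 ≈ 2.9996e+7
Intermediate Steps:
o = 0
D(H, K) = 2 + H + H*K**2 (D(H, K) = 2 + (((K*H)*K + H) + 0) = 2 + (((H*K)*K + H) + 0) = 2 + ((H*K**2 + H) + 0) = 2 + ((H + H*K**2) + 0) = 2 + (H + H*K**2) = 2 + H + H*K**2)
v = 1/80 ≈ 0.012500
56630/(-15479) + 374948/v = 56630/(-15479) + 374948/(1/80) = 56630*(-1/15479) + 374948*80 = -56630/15479 + 29995840 = 464305550730/15479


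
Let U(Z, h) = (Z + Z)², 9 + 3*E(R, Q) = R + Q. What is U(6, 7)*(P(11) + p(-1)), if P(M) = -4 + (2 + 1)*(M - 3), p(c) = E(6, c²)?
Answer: 2784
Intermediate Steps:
E(R, Q) = -3 + Q/3 + R/3 (E(R, Q) = -3 + (R + Q)/3 = -3 + (Q + R)/3 = -3 + (Q/3 + R/3) = -3 + Q/3 + R/3)
p(c) = -1 + c²/3 (p(c) = -3 + c²/3 + (⅓)*6 = -3 + c²/3 + 2 = -1 + c²/3)
U(Z, h) = 4*Z² (U(Z, h) = (2*Z)² = 4*Z²)
P(M) = -13 + 3*M (P(M) = -4 + 3*(-3 + M) = -4 + (-9 + 3*M) = -13 + 3*M)
U(6, 7)*(P(11) + p(-1)) = (4*6²)*((-13 + 3*11) + (-1 + (⅓)*(-1)²)) = (4*36)*((-13 + 33) + (-1 + (⅓)*1)) = 144*(20 + (-1 + ⅓)) = 144*(20 - ⅔) = 144*(58/3) = 2784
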